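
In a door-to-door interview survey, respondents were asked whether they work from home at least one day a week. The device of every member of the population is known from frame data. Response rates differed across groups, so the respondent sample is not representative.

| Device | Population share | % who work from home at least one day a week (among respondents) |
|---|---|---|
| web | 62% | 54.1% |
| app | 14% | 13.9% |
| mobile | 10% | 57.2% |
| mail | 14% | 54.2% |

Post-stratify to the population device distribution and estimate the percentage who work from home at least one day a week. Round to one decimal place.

48.8%

Weight each group's respondent value by its population share:
  web: 0.62 × 54.1 = 33.542
  app: 0.14 × 13.9 = 1.946
  mobile: 0.1 × 57.2 = 5.72
  mail: 0.14 × 54.2 = 7.588
Post-stratified estimate = 48.796 → 48.8%.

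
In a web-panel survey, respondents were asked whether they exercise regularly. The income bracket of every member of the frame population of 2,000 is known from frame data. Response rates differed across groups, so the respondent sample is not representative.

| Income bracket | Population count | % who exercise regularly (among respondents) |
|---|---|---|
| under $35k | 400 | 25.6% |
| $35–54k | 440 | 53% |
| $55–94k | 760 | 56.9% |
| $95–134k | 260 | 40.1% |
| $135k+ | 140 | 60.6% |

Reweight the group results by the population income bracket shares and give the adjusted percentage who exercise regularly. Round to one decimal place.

47.9%

Each cell contributes population-share × respondent value:
  under $35k: (400/2,000) × 25.6 = 5.12
  $35–54k: (440/2,000) × 53 = 11.66
  $55–94k: (760/2,000) × 56.9 = 21.622
  $95–134k: (260/2,000) × 40.1 = 5.213
  $135k+: (140/2,000) × 60.6 = 4.242
Post-stratified estimate = 47.857 → 47.9%.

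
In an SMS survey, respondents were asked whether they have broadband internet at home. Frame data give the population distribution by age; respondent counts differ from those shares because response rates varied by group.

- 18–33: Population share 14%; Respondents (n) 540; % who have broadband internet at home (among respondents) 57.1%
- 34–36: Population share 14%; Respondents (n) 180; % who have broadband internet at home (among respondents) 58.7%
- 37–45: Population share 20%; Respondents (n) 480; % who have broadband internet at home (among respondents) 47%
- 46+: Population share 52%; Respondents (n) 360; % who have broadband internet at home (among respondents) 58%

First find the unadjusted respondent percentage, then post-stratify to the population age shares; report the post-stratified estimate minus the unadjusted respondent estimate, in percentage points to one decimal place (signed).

Naive respondent-only estimate (weights = respondent counts):
  (540/1560)×57.1 + (180/1560)×58.7 + (480/1560)×47 + (360/1560)×58 = 54.3846%
Reweighting by population age shares:
  0.14×57.1 + 0.14×58.7 + 0.2×47 + 0.52×58 = 55.772%
Difference = 55.772 − 54.3846 = 1.3874 pp.

+1.4 percentage points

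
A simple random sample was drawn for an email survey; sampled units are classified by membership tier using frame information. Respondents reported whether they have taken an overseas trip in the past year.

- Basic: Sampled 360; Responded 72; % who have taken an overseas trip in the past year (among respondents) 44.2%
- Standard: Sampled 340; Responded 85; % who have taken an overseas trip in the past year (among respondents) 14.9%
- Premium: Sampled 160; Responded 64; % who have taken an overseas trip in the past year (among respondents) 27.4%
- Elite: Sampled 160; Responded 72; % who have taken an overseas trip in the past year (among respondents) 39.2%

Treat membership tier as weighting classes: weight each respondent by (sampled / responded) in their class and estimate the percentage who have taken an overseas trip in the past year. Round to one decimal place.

Response rates by class: Basic 72/360 = 20%, Standard 85/340 = 25%, Premium 64/160 = 40%, Elite 72/160 = 45%.
Each respondent's weight = sampled/responded in their class; summing within a class gives n_sampled, so:
  Basic: 360 × 44.2 = 15912
  Standard: 340 × 14.9 = 5066
  Premium: 160 × 27.4 = 4384
  Elite: 160 × 39.2 = 6272
Adjusted estimate = 31,634 / 1,020 = 31.0137 → 31.0%.

31.0%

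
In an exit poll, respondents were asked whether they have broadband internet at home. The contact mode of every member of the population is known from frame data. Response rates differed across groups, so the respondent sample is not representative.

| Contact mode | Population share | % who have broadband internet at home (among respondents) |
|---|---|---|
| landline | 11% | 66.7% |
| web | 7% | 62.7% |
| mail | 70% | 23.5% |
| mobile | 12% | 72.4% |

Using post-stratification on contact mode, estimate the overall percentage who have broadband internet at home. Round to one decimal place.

Reweight to the known contact mode distribution:
  landline: 0.11 × 66.7 = 7.337
  web: 0.07 × 62.7 = 4.389
  mail: 0.7 × 23.5 = 16.45
  mobile: 0.12 × 72.4 = 8.688
Post-stratified estimate = 36.864 → 36.9%.

36.9%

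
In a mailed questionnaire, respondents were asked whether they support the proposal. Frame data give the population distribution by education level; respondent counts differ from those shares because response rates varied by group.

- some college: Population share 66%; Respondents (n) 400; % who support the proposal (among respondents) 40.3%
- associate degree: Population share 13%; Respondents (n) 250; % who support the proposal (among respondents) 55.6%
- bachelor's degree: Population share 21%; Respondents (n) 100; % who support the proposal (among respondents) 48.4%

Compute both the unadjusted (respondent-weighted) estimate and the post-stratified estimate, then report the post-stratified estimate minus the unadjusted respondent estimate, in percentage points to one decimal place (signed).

Naive respondent-only estimate (weights = respondent counts):
  (400/750)×40.3 + (250/750)×55.6 + (100/750)×48.4 = 46.48%
Post-stratifying to population shares instead:
  0.66×40.3 + 0.13×55.6 + 0.21×48.4 = 43.99%
Difference = 43.99 − 46.48 = -2.49 pp.

-2.5 percentage points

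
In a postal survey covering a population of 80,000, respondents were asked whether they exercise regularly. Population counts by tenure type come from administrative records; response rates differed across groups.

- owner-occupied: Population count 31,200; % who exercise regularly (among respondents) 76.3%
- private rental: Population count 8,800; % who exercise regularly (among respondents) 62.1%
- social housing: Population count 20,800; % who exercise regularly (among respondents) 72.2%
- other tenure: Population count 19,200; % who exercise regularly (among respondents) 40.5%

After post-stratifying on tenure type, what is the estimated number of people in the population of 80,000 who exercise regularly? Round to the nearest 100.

Estimated count per cell = population count × respondent percentage:
  owner-occupied: 31,200 × 76.3% = 23805.6
  private rental: 8,800 × 62.1% = 5464.8
  social housing: 20,800 × 72.2% = 15017.6
  other tenure: 19,200 × 40.5% = 7776
Estimated total = 52,064 → 52,100.

52,100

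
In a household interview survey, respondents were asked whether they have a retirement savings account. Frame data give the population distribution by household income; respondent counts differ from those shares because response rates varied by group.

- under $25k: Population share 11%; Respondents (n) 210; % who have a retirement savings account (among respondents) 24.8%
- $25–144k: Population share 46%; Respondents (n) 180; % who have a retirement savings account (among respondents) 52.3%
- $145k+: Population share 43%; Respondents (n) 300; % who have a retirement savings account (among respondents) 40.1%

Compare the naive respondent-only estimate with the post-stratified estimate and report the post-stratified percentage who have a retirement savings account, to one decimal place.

44.0%

Unadjusted (pooled respondent) estimate weights by respondent counts:
  (210/690)×24.8 + (180/690)×52.3 + (300/690)×40.1 = 38.6261%
Reweighting by population household income shares:
  0.11×24.8 + 0.46×52.3 + 0.43×40.1 = 44.029%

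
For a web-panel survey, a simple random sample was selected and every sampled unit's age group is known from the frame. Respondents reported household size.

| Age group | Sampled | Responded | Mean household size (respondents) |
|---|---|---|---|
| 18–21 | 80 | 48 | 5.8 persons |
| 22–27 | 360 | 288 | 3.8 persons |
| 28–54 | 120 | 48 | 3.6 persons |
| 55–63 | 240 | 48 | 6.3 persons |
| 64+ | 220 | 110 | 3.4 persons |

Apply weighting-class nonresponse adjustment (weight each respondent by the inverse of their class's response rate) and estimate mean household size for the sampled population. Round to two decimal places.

4.44

Class response rates: 18–21 48/80 = 60%, 22–27 288/360 = 80%, 28–54 48/120 = 40%, 55–63 48/240 = 20%, 64+ 110/220 = 50%.
Each respondent's weight = sampled/responded in their class; summing within a class gives n_sampled, so:
  18–21: 80 × 5.8 = 464
  22–27: 360 × 3.8 = 1368
  28–54: 120 × 3.6 = 432
  55–63: 240 × 6.3 = 1512
  64+: 220 × 3.4 = 748
Adjusted estimate = 4524 / 1,020 = 4.43529 → 4.44.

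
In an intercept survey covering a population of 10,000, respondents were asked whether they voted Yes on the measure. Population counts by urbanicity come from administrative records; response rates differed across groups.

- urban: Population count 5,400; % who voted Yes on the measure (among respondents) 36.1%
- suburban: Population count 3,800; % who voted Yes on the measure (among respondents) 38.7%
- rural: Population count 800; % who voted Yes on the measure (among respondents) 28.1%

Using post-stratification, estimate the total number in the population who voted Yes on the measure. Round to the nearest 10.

Estimated count per cell = population count × respondent percentage:
  urban: 5,400 × 36.1% = 1949.4
  suburban: 3,800 × 38.7% = 1470.6
  rural: 800 × 28.1% = 224.8
Estimated total = 3644.8 → 3,640.

3,640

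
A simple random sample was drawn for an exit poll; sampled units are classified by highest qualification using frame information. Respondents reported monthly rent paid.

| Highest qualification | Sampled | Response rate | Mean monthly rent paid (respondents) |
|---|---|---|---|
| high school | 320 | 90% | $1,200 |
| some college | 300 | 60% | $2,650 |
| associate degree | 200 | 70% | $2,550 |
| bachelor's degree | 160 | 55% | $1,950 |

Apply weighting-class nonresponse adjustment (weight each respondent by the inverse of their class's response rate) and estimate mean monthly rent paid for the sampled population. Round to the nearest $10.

Inverse-response-rate weighting restores each class to its sampled count, so class totals weight by n_sampled:
  high school: 320 × 1200 = 384,000
  some college: 300 × 2650 = 795,000
  associate degree: 200 × 2550 = 510,000
  bachelor's degree: 160 × 1950 = 312,000
Adjusted estimate = 2,001,000 / 980 = 2041.84 → $2,040.

$2,040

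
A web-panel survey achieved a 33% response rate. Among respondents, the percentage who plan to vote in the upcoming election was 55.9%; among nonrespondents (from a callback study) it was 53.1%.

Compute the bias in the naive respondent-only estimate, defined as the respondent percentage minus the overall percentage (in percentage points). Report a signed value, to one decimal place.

Nonresponse fraction = 1 − 0.33 = 0.67.
Bias = (nonresponse fraction) × (respondent percentage − nonrespondent percentage)
     = 0.67 × (55.9 − 53.1) = 0.67 × 2.8 = 1.876.

+1.9 percentage points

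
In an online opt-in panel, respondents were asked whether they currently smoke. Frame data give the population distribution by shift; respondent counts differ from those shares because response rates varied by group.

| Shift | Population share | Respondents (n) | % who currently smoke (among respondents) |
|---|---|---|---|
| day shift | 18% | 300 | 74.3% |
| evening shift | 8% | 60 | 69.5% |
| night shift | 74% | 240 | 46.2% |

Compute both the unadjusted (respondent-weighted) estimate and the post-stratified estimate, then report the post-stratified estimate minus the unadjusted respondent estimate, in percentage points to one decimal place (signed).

-9.5 percentage points

Unadjusted (pooled respondent) estimate weights by respondent counts:
  (300/600)×74.3 + (60/600)×69.5 + (240/600)×46.2 = 62.58%
Post-stratified estimate weights by population shares:
  0.18×74.3 + 0.08×69.5 + 0.74×46.2 = 53.122%
Difference = 53.122 − 62.58 = -9.458 pp.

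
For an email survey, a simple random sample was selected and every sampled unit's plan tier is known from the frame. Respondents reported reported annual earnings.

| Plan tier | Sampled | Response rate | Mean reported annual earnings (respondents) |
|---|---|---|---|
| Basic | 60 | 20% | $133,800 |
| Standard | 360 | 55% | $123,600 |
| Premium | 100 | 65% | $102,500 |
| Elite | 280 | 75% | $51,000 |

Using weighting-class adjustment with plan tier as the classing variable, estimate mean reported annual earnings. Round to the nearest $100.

Inverse-response-rate weighting restores each class to its sampled count, so class totals weight by n_sampled:
  Basic: 60 × 133,800 = 8,028,000
  Standard: 360 × 123,600 = 44,496,000
  Premium: 100 × 102,500 = 10,250,000
  Elite: 280 × 51,000 = 14,280,000
Adjusted estimate = 77,054,000 / 800 = 96317.5 → $96,300.

$96,300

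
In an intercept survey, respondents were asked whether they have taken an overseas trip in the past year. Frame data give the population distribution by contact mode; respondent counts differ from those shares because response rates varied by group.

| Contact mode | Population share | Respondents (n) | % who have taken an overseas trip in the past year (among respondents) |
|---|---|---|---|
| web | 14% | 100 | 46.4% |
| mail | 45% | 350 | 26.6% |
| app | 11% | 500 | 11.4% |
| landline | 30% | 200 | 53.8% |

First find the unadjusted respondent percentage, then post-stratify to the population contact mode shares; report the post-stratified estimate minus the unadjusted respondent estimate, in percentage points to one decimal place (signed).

Without adjustment, the pooled respondent share is:
  (100/1150)×46.4 + (350/1150)×26.6 + (500/1150)×11.4 + (200/1150)×53.8 = 26.4435%
Post-stratifying to population shares instead:
  0.14×46.4 + 0.45×26.6 + 0.11×11.4 + 0.3×53.8 = 35.86%
Difference = 35.86 − 26.4435 = 9.4165 pp.

+9.4 percentage points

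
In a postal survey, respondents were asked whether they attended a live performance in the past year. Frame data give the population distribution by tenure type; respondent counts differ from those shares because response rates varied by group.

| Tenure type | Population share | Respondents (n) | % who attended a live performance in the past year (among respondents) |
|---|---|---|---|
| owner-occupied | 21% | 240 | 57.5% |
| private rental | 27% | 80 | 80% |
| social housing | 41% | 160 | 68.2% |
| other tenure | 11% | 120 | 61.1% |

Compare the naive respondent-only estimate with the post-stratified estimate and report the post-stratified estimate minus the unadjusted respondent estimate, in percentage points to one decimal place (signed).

+4.3 percentage points

Without adjustment, the pooled respondent share is:
  (240/600)×57.5 + (80/600)×80 + (160/600)×68.2 + (120/600)×61.1 = 64.0733%
Reweighting by population tenure type shares:
  0.21×57.5 + 0.27×80 + 0.41×68.2 + 0.11×61.1 = 68.358%
Difference = 68.358 − 64.0733 = 4.2847 pp.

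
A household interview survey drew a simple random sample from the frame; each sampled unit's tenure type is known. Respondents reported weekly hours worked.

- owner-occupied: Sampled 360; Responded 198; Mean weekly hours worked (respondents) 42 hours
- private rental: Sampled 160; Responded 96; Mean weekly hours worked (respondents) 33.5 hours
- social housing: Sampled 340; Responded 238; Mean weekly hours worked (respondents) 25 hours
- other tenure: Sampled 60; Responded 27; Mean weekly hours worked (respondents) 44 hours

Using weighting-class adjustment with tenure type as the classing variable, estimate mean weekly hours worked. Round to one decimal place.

34.4

Class response rates: owner-occupied 198/360 = 55%, private rental 96/160 = 60%, social housing 238/340 = 70%, other tenure 27/60 = 45%.
Each respondent's weight = sampled/responded in their class; summing within a class gives n_sampled, so:
  owner-occupied: 360 × 42 = 15,120
  private rental: 160 × 33.5 = 5360
  social housing: 340 × 25 = 8500
  other tenure: 60 × 44 = 2640
Adjusted estimate = 31,620 / 920 = 34.3696 → 34.4.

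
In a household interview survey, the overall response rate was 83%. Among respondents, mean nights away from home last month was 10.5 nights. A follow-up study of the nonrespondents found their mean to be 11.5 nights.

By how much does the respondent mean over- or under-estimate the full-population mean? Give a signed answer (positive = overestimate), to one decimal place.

-0.2

Nonresponse fraction = 1 − 0.83 = 0.17.
Bias = (nonresponse fraction) × (respondent mean − nonrespondent mean)
     = 0.17 × (10.5 − 11.5) = 0.17 × -1 = -0.17.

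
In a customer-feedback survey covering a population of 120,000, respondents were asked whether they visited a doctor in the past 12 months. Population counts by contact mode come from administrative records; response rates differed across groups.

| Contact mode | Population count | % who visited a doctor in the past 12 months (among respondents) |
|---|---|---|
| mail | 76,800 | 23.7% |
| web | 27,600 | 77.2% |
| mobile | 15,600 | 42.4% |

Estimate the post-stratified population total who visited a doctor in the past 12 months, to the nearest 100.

Apply each group's respondent rate to its population count:
  mail: 76,800 × 23.7% = 18201.6
  web: 27,600 × 77.2% = 21307.2
  mobile: 15,600 × 42.4% = 6614.4
Estimated total = 46123.2 → 46,100.

46,100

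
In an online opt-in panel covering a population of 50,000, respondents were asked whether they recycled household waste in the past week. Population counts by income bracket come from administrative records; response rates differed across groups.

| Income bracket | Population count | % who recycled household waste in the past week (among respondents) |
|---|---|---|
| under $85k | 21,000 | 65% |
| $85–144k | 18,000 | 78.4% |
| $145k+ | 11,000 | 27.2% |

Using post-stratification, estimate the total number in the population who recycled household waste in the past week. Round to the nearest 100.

30,800

Estimated count per cell = population count × respondent percentage:
  under $85k: 21,000 × 65% = 13,650
  $85–144k: 18,000 × 78.4% = 14,112
  $145k+: 11,000 × 27.2% = 2992
Estimated total = 30,754 → 30,800.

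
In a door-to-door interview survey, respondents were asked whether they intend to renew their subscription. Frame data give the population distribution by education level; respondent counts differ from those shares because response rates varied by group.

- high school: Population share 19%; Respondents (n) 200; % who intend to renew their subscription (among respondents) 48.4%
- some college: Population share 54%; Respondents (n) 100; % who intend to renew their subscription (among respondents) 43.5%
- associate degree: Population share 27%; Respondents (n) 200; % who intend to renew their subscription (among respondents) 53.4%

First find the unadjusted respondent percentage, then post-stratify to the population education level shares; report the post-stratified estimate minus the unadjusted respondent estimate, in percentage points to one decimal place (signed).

-2.3 percentage points

Without adjustment, the pooled respondent share is:
  (200/500)×48.4 + (100/500)×43.5 + (200/500)×53.4 = 49.42%
Post-stratified estimate weights by population shares:
  0.19×48.4 + 0.54×43.5 + 0.27×53.4 = 47.104%
Difference = 47.104 − 49.42 = -2.316 pp.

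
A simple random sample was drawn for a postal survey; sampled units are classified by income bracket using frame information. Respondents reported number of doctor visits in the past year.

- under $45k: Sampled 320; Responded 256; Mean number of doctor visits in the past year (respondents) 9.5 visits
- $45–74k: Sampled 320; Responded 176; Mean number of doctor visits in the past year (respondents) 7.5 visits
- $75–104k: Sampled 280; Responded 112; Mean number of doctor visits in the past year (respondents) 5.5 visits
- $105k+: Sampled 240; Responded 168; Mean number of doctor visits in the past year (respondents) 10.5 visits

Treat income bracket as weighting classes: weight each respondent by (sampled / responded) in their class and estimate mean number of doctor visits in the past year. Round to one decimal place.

Response rates by class: under $45k 256/320 = 80%, $45–74k 176/320 = 55%, $75–104k 112/280 = 40%, $105k+ 168/240 = 70%.
Inverse-response-rate weighting restores each class to its sampled count, so class totals weight by n_sampled:
  under $45k: 320 × 9.5 = 3040
  $45–74k: 320 × 7.5 = 2400
  $75–104k: 280 × 5.5 = 1540
  $105k+: 240 × 10.5 = 2520
Adjusted estimate = 9500 / 1,160 = 8.18966 → 8.2.

8.2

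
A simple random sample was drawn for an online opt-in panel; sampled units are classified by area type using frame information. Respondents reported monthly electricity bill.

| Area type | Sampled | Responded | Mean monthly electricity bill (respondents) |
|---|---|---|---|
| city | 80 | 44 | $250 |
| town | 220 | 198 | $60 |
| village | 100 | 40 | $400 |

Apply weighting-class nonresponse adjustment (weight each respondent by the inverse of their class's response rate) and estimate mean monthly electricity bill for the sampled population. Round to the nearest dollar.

$183

Class response rates: city 44/80 = 55%, town 198/220 = 90%, village 40/100 = 40%.
Inverse-response-rate weighting restores each class to its sampled count, so class totals weight by n_sampled:
  city: 80 × 250 = 20,000
  town: 220 × 60 = 13,200
  village: 100 × 400 = 40,000
Adjusted estimate = 73,200 / 400 = 183 → $183.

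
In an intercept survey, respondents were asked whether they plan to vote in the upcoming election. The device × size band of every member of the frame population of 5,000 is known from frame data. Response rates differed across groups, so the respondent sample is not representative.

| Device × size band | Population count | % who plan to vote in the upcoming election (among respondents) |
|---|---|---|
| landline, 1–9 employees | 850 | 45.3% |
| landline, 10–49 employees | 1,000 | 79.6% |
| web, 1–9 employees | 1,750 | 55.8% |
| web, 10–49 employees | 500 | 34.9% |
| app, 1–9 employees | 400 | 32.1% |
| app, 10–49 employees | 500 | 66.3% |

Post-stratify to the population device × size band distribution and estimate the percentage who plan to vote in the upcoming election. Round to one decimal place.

55.8%

Reweight to the known device × size band distribution:
  landline, 1–9 employees: (850/5,000) × 45.3 = 7.701
  landline, 10–49 employees: (1,000/5,000) × 79.6 = 15.92
  web, 1–9 employees: (1,750/5,000) × 55.8 = 19.53
  web, 10–49 employees: (500/5,000) × 34.9 = 3.49
  app, 1–9 employees: (400/5,000) × 32.1 = 2.568
  app, 10–49 employees: (500/5,000) × 66.3 = 6.63
Post-stratified estimate = 55.839 → 55.8%.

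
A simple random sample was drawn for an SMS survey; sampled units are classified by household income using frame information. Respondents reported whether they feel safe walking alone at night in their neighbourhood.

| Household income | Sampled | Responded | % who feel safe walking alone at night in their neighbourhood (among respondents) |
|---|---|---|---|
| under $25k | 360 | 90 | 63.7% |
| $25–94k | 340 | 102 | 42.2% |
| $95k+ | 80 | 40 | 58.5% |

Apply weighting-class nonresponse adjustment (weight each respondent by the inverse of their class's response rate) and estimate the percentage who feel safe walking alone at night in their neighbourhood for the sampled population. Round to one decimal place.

53.8%

Class response rates: under $25k 90/360 = 25%, $25–94k 102/340 = 30%, $95k+ 40/80 = 50%.
With weight = n_sampled/n_responded per class, the weighted class total is n_sampled:
  under $25k: 360 × 63.7 = 22,932
  $25–94k: 340 × 42.2 = 14348
  $95k+: 80 × 58.5 = 4680
Adjusted estimate = 41,960 / 780 = 53.7949 → 53.8%.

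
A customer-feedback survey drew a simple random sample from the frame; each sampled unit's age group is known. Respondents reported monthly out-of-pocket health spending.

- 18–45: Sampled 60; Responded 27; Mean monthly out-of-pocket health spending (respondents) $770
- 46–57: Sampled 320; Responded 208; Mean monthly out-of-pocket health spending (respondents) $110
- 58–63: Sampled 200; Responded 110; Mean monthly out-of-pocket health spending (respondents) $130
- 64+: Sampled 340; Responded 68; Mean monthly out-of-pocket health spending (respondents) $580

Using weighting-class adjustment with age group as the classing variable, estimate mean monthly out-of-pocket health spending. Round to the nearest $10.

Class response rates: 18–45 27/60 = 45%, 46–57 208/320 = 65%, 58–63 110/200 = 55%, 64+ 68/340 = 20%.
With weight = n_sampled/n_responded per class, the weighted class total is n_sampled:
  18–45: 60 × 770 = 46,200
  46–57: 320 × 110 = 35,200
  58–63: 200 × 130 = 26,000
  64+: 340 × 580 = 197,200
Adjusted estimate = 304,600 / 920 = 331.087 → $330.

$330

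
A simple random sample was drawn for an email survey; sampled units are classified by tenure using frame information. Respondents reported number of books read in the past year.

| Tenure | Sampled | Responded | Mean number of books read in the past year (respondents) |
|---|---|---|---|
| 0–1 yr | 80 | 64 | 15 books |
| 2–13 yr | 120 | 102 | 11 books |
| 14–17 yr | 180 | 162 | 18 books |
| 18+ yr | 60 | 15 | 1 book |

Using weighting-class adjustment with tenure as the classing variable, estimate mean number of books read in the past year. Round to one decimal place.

Class response rates: 0–1 yr 64/80 = 80%, 2–13 yr 102/120 = 85%, 14–17 yr 162/180 = 90%, 18+ yr 15/60 = 25%.
With weight = n_sampled/n_responded per class, the weighted class total is n_sampled:
  0–1 yr: 80 × 15 = 1200
  2–13 yr: 120 × 11 = 1320
  14–17 yr: 180 × 18 = 3240
  18+ yr: 60 × 1 = 60
Adjusted estimate = 5820 / 440 = 13.2273 → 13.2.

13.2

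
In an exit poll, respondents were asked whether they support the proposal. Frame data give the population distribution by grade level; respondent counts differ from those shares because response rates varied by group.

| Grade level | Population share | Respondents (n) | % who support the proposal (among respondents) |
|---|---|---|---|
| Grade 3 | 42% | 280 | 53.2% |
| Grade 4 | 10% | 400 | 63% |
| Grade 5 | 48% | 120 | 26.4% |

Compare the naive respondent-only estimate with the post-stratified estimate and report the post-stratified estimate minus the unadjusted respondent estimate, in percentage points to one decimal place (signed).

Unadjusted (pooled respondent) estimate weights by respondent counts:
  (280/800)×53.2 + (400/800)×63 + (120/800)×26.4 = 54.08%
Post-stratified estimate weights by population shares:
  0.42×53.2 + 0.1×63 + 0.48×26.4 = 41.316%
Difference = 41.316 − 54.08 = -12.764 pp.

-12.8 percentage points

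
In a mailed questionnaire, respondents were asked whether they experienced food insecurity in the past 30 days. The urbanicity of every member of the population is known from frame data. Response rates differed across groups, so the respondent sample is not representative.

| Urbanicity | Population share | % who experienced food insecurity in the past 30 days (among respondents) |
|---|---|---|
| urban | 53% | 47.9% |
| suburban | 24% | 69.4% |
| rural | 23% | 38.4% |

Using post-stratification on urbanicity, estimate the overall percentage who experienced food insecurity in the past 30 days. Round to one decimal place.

Reweight to the known urbanicity distribution:
  urban: 0.53 × 47.9 = 25.387
  suburban: 0.24 × 69.4 = 16.656
  rural: 0.23 × 38.4 = 8.832
Post-stratified estimate = 50.875 → 50.9%.

50.9%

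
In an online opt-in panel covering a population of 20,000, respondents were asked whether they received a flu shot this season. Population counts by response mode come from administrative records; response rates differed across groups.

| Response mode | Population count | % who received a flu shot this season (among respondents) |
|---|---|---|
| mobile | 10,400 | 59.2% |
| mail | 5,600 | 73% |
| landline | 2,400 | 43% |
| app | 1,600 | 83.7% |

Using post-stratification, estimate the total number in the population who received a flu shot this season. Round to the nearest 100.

Apply each group's respondent rate to its population count:
  mobile: 10,400 × 59.2% = 6156.8
  mail: 5,600 × 73% = 4088
  landline: 2,400 × 43% = 1032
  app: 1,600 × 83.7% = 1339.2
Estimated total = 12,616 → 12,600.

12,600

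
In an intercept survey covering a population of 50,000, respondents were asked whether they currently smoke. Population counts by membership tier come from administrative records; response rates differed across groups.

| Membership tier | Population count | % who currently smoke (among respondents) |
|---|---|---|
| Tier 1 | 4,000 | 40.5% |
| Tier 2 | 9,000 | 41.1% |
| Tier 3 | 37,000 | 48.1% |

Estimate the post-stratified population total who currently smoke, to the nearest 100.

23,100

Each cell contributes its population count × the respondent rate:
  Tier 1: 4,000 × 40.5% = 1620
  Tier 2: 9,000 × 41.1% = 3699
  Tier 3: 37,000 × 48.1% = 17,797
Estimated total = 23,116 → 23,100.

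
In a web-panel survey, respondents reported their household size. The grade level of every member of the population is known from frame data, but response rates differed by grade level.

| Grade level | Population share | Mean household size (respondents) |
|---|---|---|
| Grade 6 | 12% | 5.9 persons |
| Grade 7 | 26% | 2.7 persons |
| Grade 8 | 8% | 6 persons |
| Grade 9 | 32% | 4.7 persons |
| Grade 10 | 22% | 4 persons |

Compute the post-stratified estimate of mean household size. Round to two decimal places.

Each cell contributes population-share × respondent value:
  Grade 6: 0.12 × 5.9 = 0.708
  Grade 7: 0.26 × 2.7 = 0.702
  Grade 8: 0.08 × 6 = 0.48
  Grade 9: 0.32 × 4.7 = 1.504
  Grade 10: 0.22 × 4 = 0.88
Post-stratified estimate = 4.274 → 4.27.

4.27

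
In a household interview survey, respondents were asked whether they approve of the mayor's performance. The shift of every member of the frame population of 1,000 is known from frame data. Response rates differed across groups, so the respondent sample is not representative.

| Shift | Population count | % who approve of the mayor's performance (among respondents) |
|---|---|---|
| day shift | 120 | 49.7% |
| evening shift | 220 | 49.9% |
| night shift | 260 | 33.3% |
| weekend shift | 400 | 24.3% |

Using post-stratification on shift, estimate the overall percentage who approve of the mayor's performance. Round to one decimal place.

35.3%

Reweight to the known shift distribution:
  day shift: (120/1,000) × 49.7 = 5.964
  evening shift: (220/1,000) × 49.9 = 10.978
  night shift: (260/1,000) × 33.3 = 8.658
  weekend shift: (400/1,000) × 24.3 = 9.72
Post-stratified estimate = 35.32 → 35.3%.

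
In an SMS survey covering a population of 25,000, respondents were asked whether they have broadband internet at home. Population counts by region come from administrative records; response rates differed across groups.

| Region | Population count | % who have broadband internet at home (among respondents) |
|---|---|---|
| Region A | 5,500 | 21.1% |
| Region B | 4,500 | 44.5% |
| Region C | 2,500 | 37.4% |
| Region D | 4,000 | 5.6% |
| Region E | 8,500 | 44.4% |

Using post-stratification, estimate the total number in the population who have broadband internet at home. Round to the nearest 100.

Apply each group's respondent rate to its population count:
  Region A: 5,500 × 21.1% = 1160.5
  Region B: 4,500 × 44.5% = 2002.5
  Region C: 2,500 × 37.4% = 935
  Region D: 4,000 × 5.6% = 224
  Region E: 8,500 × 44.4% = 3774
Estimated total = 8096 → 8,100.

8,100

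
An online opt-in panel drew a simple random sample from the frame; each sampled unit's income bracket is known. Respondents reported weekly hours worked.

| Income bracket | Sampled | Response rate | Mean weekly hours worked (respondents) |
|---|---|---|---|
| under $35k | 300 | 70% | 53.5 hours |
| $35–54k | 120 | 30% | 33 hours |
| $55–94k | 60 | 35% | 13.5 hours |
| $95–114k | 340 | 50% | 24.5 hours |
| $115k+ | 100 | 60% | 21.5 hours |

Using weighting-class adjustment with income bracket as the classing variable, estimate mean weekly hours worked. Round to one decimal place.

Each respondent's weight = sampled/responded in their class; summing within a class gives n_sampled, so:
  under $35k: 300 × 53.5 = 16,050
  $35–54k: 120 × 33 = 3960
  $55–94k: 60 × 13.5 = 810
  $95–114k: 340 × 24.5 = 8330
  $115k+: 100 × 21.5 = 2150
Adjusted estimate = 31,300 / 920 = 34.0217 → 34.0.

34.0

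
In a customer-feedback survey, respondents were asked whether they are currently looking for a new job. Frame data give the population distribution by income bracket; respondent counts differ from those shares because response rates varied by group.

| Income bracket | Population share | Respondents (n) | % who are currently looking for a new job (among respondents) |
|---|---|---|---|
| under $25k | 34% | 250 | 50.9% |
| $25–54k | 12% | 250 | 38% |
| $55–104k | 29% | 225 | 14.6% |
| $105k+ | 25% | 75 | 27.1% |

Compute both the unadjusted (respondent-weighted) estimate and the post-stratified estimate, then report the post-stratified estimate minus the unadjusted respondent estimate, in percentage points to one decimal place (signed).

-1.6 percentage points

Naive respondent-only estimate (weights = respondent counts):
  (250/800)×50.9 + (250/800)×38 + (225/800)×14.6 + (75/800)×27.1 = 34.4281%
Post-stratified estimate weights by population shares:
  0.34×50.9 + 0.12×38 + 0.29×14.6 + 0.25×27.1 = 32.875%
Difference = 32.875 − 34.4281 = -1.5531 pp.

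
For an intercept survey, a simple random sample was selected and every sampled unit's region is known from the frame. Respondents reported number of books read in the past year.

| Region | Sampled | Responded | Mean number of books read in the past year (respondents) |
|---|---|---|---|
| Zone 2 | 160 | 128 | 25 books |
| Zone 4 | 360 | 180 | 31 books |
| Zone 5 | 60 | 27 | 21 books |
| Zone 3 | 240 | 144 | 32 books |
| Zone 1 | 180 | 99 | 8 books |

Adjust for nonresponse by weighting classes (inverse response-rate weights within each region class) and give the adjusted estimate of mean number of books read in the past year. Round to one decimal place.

25.5

Response rates by class: Zone 2 128/160 = 80%, Zone 4 180/360 = 50%, Zone 5 27/60 = 45%, Zone 3 144/240 = 60%, Zone 1 99/180 = 55%.
Each respondent's weight = sampled/responded in their class; summing within a class gives n_sampled, so:
  Zone 2: 160 × 25 = 4000
  Zone 4: 360 × 31 = 11,160
  Zone 5: 60 × 21 = 1260
  Zone 3: 240 × 32 = 7680
  Zone 1: 180 × 8 = 1440
Adjusted estimate = 25,540 / 1,000 = 25.54 → 25.5.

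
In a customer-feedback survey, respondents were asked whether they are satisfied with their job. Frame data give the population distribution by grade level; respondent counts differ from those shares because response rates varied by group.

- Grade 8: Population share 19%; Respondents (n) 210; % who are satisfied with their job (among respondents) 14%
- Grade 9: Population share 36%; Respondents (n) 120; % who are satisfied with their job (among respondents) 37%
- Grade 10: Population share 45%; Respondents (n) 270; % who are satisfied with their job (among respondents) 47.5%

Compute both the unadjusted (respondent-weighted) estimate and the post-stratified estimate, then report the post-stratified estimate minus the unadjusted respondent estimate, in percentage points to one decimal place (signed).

Naive respondent-only estimate (weights = respondent counts):
  (210/600)×14 + (120/600)×37 + (270/600)×47.5 = 33.675%
Post-stratifying to population shares instead:
  0.19×14 + 0.36×37 + 0.45×47.5 = 37.355%
Difference = 37.355 − 33.675 = 3.68 pp.

+3.7 percentage points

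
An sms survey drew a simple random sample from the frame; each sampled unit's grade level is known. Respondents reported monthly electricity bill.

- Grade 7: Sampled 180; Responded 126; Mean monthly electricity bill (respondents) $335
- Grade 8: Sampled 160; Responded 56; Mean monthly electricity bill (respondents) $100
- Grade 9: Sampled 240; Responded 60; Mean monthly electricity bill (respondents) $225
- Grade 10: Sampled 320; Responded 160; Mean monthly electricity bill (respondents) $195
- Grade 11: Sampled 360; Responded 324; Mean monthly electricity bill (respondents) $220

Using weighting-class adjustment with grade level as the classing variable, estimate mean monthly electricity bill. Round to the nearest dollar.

Class response rates: Grade 7 126/180 = 70%, Grade 8 56/160 = 35%, Grade 9 60/240 = 25%, Grade 10 160/320 = 50%, Grade 11 324/360 = 90%.
Weighting each respondent by the inverse class response rate inflates each class back to its sampled size, so the class weight is n_sampled:
  Grade 7: 180 × 335 = 60,300
  Grade 8: 160 × 100 = 16,000
  Grade 9: 240 × 225 = 54,000
  Grade 10: 320 × 195 = 62,400
  Grade 11: 360 × 220 = 79,200
Adjusted estimate = 271,900 / 1,260 = 215.794 → $216.

$216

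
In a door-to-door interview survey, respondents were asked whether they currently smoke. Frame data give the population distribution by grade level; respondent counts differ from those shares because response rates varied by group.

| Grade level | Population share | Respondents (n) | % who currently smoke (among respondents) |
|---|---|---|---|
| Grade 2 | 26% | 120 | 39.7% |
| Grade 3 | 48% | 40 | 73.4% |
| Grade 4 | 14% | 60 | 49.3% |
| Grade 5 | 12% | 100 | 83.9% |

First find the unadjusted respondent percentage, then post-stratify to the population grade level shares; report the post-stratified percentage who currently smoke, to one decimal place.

62.5%

Naive respondent-only estimate (weights = respondent counts):
  (120/320)×39.7 + (40/320)×73.4 + (60/320)×49.3 + (100/320)×83.9 = 59.525%
Post-stratifying to population shares instead:
  0.26×39.7 + 0.48×73.4 + 0.14×49.3 + 0.12×83.9 = 62.524%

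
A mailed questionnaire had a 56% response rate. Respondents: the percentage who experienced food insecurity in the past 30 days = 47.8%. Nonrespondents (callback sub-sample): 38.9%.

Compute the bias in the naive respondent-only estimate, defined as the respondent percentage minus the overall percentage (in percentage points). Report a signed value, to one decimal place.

Nonresponse fraction = 1 − 0.56 = 0.44.
Bias = (nonresponse fraction) × (respondent percentage − nonrespondent percentage)
     = 0.44 × (47.8 − 38.9) = 0.44 × 8.9 = 3.916.

+3.9 percentage points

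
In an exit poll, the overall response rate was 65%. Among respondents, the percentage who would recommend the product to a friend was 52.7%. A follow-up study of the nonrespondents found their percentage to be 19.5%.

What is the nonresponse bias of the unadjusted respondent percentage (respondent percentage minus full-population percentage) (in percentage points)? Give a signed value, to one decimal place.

+11.6 percentage points

Nonresponse fraction = 1 − 0.65 = 0.35.
Bias = (nonresponse fraction) × (respondent percentage − nonrespondent percentage)
     = 0.35 × (52.7 − 19.5) = 0.35 × 33.2 = 11.62.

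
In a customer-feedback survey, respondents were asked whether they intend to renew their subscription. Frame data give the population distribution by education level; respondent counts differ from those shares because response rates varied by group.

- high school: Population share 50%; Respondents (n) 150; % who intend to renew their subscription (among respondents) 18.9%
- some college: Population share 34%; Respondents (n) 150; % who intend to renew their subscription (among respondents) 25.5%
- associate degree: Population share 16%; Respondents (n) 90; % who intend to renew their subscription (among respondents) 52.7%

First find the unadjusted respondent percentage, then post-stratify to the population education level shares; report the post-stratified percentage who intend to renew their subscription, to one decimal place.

Naive respondent-only estimate (weights = respondent counts):
  (150/390)×18.9 + (150/390)×25.5 + (90/390)×52.7 = 29.2385%
Post-stratified estimate weights by population shares:
  0.5×18.9 + 0.34×25.5 + 0.16×52.7 = 26.552%

26.6%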